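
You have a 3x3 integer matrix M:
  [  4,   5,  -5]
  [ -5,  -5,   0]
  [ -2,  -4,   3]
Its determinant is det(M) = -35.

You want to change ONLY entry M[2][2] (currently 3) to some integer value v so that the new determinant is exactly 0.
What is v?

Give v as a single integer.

det is linear in entry M[2][2]: det = old_det + (v - 3) * C_22
Cofactor C_22 = 5
Want det = 0: -35 + (v - 3) * 5 = 0
  (v - 3) = 35 / 5 = 7
  v = 3 + (7) = 10

Answer: 10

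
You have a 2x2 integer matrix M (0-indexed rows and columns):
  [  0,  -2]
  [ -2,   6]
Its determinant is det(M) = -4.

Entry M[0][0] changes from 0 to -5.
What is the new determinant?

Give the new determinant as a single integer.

det is linear in row 0: changing M[0][0] by delta changes det by delta * cofactor(0,0).
Cofactor C_00 = (-1)^(0+0) * minor(0,0) = 6
Entry delta = -5 - 0 = -5
Det delta = -5 * 6 = -30
New det = -4 + -30 = -34

Answer: -34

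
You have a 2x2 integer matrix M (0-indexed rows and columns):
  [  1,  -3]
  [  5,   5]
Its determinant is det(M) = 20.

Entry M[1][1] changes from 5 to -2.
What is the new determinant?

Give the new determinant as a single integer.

Answer: 13

Derivation:
det is linear in row 1: changing M[1][1] by delta changes det by delta * cofactor(1,1).
Cofactor C_11 = (-1)^(1+1) * minor(1,1) = 1
Entry delta = -2 - 5 = -7
Det delta = -7 * 1 = -7
New det = 20 + -7 = 13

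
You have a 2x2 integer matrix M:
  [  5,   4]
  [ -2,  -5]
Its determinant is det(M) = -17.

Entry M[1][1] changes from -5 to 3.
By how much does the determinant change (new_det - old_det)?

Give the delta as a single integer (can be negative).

Cofactor C_11 = 5
Entry delta = 3 - -5 = 8
Det delta = entry_delta * cofactor = 8 * 5 = 40

Answer: 40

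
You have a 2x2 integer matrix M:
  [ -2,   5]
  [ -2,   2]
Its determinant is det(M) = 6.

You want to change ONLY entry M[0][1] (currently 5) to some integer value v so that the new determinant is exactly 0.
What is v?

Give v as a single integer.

Answer: 2

Derivation:
det is linear in entry M[0][1]: det = old_det + (v - 5) * C_01
Cofactor C_01 = 2
Want det = 0: 6 + (v - 5) * 2 = 0
  (v - 5) = -6 / 2 = -3
  v = 5 + (-3) = 2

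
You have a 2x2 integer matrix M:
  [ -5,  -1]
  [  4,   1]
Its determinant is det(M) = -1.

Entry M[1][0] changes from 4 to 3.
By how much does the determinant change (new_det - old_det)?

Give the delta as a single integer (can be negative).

Cofactor C_10 = 1
Entry delta = 3 - 4 = -1
Det delta = entry_delta * cofactor = -1 * 1 = -1

Answer: -1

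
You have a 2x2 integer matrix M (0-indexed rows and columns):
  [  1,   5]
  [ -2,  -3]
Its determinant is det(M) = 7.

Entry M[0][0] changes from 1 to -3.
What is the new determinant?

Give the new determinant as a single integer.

Answer: 19

Derivation:
det is linear in row 0: changing M[0][0] by delta changes det by delta * cofactor(0,0).
Cofactor C_00 = (-1)^(0+0) * minor(0,0) = -3
Entry delta = -3 - 1 = -4
Det delta = -4 * -3 = 12
New det = 7 + 12 = 19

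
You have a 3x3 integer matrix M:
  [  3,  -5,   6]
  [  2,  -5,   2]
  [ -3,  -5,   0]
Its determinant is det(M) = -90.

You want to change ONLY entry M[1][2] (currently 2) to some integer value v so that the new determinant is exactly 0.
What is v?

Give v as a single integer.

det is linear in entry M[1][2]: det = old_det + (v - 2) * C_12
Cofactor C_12 = 30
Want det = 0: -90 + (v - 2) * 30 = 0
  (v - 2) = 90 / 30 = 3
  v = 2 + (3) = 5

Answer: 5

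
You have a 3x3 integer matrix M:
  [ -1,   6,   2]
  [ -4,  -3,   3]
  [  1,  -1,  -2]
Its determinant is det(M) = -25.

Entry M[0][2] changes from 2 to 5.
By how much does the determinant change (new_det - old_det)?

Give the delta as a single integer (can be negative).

Cofactor C_02 = 7
Entry delta = 5 - 2 = 3
Det delta = entry_delta * cofactor = 3 * 7 = 21

Answer: 21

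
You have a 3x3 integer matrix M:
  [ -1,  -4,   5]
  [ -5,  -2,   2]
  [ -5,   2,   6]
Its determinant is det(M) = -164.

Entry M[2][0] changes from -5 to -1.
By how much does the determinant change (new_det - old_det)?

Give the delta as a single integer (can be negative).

Cofactor C_20 = 2
Entry delta = -1 - -5 = 4
Det delta = entry_delta * cofactor = 4 * 2 = 8

Answer: 8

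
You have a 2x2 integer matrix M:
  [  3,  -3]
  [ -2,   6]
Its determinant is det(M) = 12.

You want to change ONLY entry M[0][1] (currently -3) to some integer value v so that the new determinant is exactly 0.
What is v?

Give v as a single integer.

det is linear in entry M[0][1]: det = old_det + (v - -3) * C_01
Cofactor C_01 = 2
Want det = 0: 12 + (v - -3) * 2 = 0
  (v - -3) = -12 / 2 = -6
  v = -3 + (-6) = -9

Answer: -9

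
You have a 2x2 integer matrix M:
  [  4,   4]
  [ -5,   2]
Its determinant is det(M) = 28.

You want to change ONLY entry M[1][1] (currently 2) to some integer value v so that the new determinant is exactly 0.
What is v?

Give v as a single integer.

det is linear in entry M[1][1]: det = old_det + (v - 2) * C_11
Cofactor C_11 = 4
Want det = 0: 28 + (v - 2) * 4 = 0
  (v - 2) = -28 / 4 = -7
  v = 2 + (-7) = -5

Answer: -5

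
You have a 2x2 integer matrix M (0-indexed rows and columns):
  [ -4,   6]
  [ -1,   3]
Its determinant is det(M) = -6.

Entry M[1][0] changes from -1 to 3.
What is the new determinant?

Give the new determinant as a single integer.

det is linear in row 1: changing M[1][0] by delta changes det by delta * cofactor(1,0).
Cofactor C_10 = (-1)^(1+0) * minor(1,0) = -6
Entry delta = 3 - -1 = 4
Det delta = 4 * -6 = -24
New det = -6 + -24 = -30

Answer: -30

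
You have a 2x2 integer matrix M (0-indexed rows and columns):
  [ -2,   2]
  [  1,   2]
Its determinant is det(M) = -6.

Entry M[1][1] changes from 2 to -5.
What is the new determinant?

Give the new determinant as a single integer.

det is linear in row 1: changing M[1][1] by delta changes det by delta * cofactor(1,1).
Cofactor C_11 = (-1)^(1+1) * minor(1,1) = -2
Entry delta = -5 - 2 = -7
Det delta = -7 * -2 = 14
New det = -6 + 14 = 8

Answer: 8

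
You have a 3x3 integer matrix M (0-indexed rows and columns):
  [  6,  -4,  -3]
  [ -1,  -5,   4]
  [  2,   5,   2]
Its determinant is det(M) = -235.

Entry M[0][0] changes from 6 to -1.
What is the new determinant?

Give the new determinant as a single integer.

det is linear in row 0: changing M[0][0] by delta changes det by delta * cofactor(0,0).
Cofactor C_00 = (-1)^(0+0) * minor(0,0) = -30
Entry delta = -1 - 6 = -7
Det delta = -7 * -30 = 210
New det = -235 + 210 = -25

Answer: -25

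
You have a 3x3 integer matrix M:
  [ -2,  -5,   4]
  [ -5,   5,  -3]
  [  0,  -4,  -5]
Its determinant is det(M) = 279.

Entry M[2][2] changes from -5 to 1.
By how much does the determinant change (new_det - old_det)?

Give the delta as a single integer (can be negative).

Cofactor C_22 = -35
Entry delta = 1 - -5 = 6
Det delta = entry_delta * cofactor = 6 * -35 = -210

Answer: -210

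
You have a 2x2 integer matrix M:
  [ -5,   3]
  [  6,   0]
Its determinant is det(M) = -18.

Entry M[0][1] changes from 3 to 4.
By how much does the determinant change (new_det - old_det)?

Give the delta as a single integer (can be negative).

Cofactor C_01 = -6
Entry delta = 4 - 3 = 1
Det delta = entry_delta * cofactor = 1 * -6 = -6

Answer: -6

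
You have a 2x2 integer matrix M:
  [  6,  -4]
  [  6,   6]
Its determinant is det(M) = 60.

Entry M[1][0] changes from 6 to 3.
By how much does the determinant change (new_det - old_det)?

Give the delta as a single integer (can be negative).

Cofactor C_10 = 4
Entry delta = 3 - 6 = -3
Det delta = entry_delta * cofactor = -3 * 4 = -12

Answer: -12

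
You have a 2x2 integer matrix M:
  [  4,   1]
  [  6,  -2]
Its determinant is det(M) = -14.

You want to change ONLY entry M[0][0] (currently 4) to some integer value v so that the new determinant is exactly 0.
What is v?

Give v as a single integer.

det is linear in entry M[0][0]: det = old_det + (v - 4) * C_00
Cofactor C_00 = -2
Want det = 0: -14 + (v - 4) * -2 = 0
  (v - 4) = 14 / -2 = -7
  v = 4 + (-7) = -3

Answer: -3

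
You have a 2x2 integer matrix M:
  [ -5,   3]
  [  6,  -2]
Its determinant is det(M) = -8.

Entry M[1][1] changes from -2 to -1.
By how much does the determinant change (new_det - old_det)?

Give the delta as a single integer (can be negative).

Cofactor C_11 = -5
Entry delta = -1 - -2 = 1
Det delta = entry_delta * cofactor = 1 * -5 = -5

Answer: -5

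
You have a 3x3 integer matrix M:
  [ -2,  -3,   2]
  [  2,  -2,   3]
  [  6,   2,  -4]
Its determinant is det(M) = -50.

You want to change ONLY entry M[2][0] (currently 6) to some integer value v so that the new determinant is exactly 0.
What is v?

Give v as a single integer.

Answer: -4

Derivation:
det is linear in entry M[2][0]: det = old_det + (v - 6) * C_20
Cofactor C_20 = -5
Want det = 0: -50 + (v - 6) * -5 = 0
  (v - 6) = 50 / -5 = -10
  v = 6 + (-10) = -4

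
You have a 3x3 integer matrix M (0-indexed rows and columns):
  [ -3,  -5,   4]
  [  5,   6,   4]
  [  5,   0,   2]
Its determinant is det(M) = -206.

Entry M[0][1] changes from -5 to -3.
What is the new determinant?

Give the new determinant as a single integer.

det is linear in row 0: changing M[0][1] by delta changes det by delta * cofactor(0,1).
Cofactor C_01 = (-1)^(0+1) * minor(0,1) = 10
Entry delta = -3 - -5 = 2
Det delta = 2 * 10 = 20
New det = -206 + 20 = -186

Answer: -186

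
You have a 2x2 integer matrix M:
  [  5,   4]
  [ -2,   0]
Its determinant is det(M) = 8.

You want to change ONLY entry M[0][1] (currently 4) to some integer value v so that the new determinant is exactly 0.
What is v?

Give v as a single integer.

det is linear in entry M[0][1]: det = old_det + (v - 4) * C_01
Cofactor C_01 = 2
Want det = 0: 8 + (v - 4) * 2 = 0
  (v - 4) = -8 / 2 = -4
  v = 4 + (-4) = 0

Answer: 0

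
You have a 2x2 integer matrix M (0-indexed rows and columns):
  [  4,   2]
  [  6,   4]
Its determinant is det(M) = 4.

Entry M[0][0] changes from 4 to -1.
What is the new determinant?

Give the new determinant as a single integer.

Answer: -16

Derivation:
det is linear in row 0: changing M[0][0] by delta changes det by delta * cofactor(0,0).
Cofactor C_00 = (-1)^(0+0) * minor(0,0) = 4
Entry delta = -1 - 4 = -5
Det delta = -5 * 4 = -20
New det = 4 + -20 = -16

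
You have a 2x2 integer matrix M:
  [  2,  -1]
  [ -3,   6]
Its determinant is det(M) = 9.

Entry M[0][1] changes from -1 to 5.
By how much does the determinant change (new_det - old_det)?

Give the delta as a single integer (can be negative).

Cofactor C_01 = 3
Entry delta = 5 - -1 = 6
Det delta = entry_delta * cofactor = 6 * 3 = 18

Answer: 18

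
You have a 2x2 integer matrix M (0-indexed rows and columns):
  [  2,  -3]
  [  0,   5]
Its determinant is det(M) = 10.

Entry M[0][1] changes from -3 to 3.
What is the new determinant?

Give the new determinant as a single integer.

Answer: 10

Derivation:
det is linear in row 0: changing M[0][1] by delta changes det by delta * cofactor(0,1).
Cofactor C_01 = (-1)^(0+1) * minor(0,1) = 0
Entry delta = 3 - -3 = 6
Det delta = 6 * 0 = 0
New det = 10 + 0 = 10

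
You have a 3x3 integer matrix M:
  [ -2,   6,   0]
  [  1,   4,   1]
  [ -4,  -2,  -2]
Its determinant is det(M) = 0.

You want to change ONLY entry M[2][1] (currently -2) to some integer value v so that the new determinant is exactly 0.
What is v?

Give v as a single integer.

det is linear in entry M[2][1]: det = old_det + (v - -2) * C_21
Cofactor C_21 = 2
Want det = 0: 0 + (v - -2) * 2 = 0
  (v - -2) = 0 / 2 = 0
  v = -2 + (0) = -2

Answer: -2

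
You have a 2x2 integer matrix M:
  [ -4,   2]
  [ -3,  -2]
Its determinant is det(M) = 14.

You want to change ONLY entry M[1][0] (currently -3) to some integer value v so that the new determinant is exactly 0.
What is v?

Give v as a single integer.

det is linear in entry M[1][0]: det = old_det + (v - -3) * C_10
Cofactor C_10 = -2
Want det = 0: 14 + (v - -3) * -2 = 0
  (v - -3) = -14 / -2 = 7
  v = -3 + (7) = 4

Answer: 4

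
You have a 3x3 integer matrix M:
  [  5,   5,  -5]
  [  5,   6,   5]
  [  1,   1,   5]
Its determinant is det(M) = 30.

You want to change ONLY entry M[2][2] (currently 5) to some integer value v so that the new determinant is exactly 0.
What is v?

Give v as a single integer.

Answer: -1

Derivation:
det is linear in entry M[2][2]: det = old_det + (v - 5) * C_22
Cofactor C_22 = 5
Want det = 0: 30 + (v - 5) * 5 = 0
  (v - 5) = -30 / 5 = -6
  v = 5 + (-6) = -1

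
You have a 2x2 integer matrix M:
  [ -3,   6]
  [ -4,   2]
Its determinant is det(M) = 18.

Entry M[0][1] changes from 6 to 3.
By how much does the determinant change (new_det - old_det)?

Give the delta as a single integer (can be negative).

Answer: -12

Derivation:
Cofactor C_01 = 4
Entry delta = 3 - 6 = -3
Det delta = entry_delta * cofactor = -3 * 4 = -12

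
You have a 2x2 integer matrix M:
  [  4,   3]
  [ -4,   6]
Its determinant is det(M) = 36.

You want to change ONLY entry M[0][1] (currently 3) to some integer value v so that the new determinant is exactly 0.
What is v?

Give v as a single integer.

Answer: -6

Derivation:
det is linear in entry M[0][1]: det = old_det + (v - 3) * C_01
Cofactor C_01 = 4
Want det = 0: 36 + (v - 3) * 4 = 0
  (v - 3) = -36 / 4 = -9
  v = 3 + (-9) = -6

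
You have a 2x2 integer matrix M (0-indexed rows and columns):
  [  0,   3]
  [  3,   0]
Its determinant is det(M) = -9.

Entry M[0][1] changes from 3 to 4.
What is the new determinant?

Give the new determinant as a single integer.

det is linear in row 0: changing M[0][1] by delta changes det by delta * cofactor(0,1).
Cofactor C_01 = (-1)^(0+1) * minor(0,1) = -3
Entry delta = 4 - 3 = 1
Det delta = 1 * -3 = -3
New det = -9 + -3 = -12

Answer: -12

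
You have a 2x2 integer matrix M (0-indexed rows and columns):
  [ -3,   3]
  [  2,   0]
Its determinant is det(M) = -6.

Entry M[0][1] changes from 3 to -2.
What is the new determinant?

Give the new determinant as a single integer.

det is linear in row 0: changing M[0][1] by delta changes det by delta * cofactor(0,1).
Cofactor C_01 = (-1)^(0+1) * minor(0,1) = -2
Entry delta = -2 - 3 = -5
Det delta = -5 * -2 = 10
New det = -6 + 10 = 4

Answer: 4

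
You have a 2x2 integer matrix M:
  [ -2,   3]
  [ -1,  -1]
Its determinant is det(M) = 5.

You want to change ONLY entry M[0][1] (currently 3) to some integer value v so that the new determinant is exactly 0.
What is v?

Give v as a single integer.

det is linear in entry M[0][1]: det = old_det + (v - 3) * C_01
Cofactor C_01 = 1
Want det = 0: 5 + (v - 3) * 1 = 0
  (v - 3) = -5 / 1 = -5
  v = 3 + (-5) = -2

Answer: -2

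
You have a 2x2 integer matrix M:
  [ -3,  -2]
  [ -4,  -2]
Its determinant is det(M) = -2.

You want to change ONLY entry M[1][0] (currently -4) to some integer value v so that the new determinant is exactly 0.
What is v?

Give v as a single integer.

det is linear in entry M[1][0]: det = old_det + (v - -4) * C_10
Cofactor C_10 = 2
Want det = 0: -2 + (v - -4) * 2 = 0
  (v - -4) = 2 / 2 = 1
  v = -4 + (1) = -3

Answer: -3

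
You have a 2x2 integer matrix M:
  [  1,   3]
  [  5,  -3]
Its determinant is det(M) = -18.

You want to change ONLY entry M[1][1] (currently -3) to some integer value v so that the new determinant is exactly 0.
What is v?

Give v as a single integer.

det is linear in entry M[1][1]: det = old_det + (v - -3) * C_11
Cofactor C_11 = 1
Want det = 0: -18 + (v - -3) * 1 = 0
  (v - -3) = 18 / 1 = 18
  v = -3 + (18) = 15

Answer: 15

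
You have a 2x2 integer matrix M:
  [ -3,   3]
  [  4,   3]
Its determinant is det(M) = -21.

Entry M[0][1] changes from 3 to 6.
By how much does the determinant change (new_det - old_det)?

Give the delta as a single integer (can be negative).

Answer: -12

Derivation:
Cofactor C_01 = -4
Entry delta = 6 - 3 = 3
Det delta = entry_delta * cofactor = 3 * -4 = -12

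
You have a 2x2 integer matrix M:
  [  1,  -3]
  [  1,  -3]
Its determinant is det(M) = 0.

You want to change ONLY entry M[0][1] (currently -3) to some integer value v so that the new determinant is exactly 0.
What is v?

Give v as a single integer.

det is linear in entry M[0][1]: det = old_det + (v - -3) * C_01
Cofactor C_01 = -1
Want det = 0: 0 + (v - -3) * -1 = 0
  (v - -3) = 0 / -1 = 0
  v = -3 + (0) = -3

Answer: -3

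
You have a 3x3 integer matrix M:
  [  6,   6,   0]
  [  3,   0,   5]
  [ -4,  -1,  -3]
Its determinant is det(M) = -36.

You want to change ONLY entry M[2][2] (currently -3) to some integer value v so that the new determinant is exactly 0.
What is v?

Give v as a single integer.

det is linear in entry M[2][2]: det = old_det + (v - -3) * C_22
Cofactor C_22 = -18
Want det = 0: -36 + (v - -3) * -18 = 0
  (v - -3) = 36 / -18 = -2
  v = -3 + (-2) = -5

Answer: -5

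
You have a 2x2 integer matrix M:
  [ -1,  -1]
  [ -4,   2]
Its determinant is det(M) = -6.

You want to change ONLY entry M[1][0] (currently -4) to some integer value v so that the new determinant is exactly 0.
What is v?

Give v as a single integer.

Answer: 2

Derivation:
det is linear in entry M[1][0]: det = old_det + (v - -4) * C_10
Cofactor C_10 = 1
Want det = 0: -6 + (v - -4) * 1 = 0
  (v - -4) = 6 / 1 = 6
  v = -4 + (6) = 2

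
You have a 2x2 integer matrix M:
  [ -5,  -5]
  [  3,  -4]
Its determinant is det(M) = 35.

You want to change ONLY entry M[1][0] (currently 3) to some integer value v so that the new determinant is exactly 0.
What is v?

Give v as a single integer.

Answer: -4

Derivation:
det is linear in entry M[1][0]: det = old_det + (v - 3) * C_10
Cofactor C_10 = 5
Want det = 0: 35 + (v - 3) * 5 = 0
  (v - 3) = -35 / 5 = -7
  v = 3 + (-7) = -4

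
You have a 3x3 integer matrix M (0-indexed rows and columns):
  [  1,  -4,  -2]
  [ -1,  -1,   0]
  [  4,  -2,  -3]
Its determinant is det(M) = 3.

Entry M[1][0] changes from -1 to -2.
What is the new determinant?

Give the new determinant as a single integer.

Answer: 11

Derivation:
det is linear in row 1: changing M[1][0] by delta changes det by delta * cofactor(1,0).
Cofactor C_10 = (-1)^(1+0) * minor(1,0) = -8
Entry delta = -2 - -1 = -1
Det delta = -1 * -8 = 8
New det = 3 + 8 = 11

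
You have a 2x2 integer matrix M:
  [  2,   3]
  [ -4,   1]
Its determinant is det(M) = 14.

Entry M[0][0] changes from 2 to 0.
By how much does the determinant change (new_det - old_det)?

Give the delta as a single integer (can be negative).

Answer: -2

Derivation:
Cofactor C_00 = 1
Entry delta = 0 - 2 = -2
Det delta = entry_delta * cofactor = -2 * 1 = -2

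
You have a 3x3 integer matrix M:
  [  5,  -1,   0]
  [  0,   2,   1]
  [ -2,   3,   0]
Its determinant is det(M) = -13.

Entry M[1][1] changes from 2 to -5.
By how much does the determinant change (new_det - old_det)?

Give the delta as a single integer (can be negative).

Cofactor C_11 = 0
Entry delta = -5 - 2 = -7
Det delta = entry_delta * cofactor = -7 * 0 = 0

Answer: 0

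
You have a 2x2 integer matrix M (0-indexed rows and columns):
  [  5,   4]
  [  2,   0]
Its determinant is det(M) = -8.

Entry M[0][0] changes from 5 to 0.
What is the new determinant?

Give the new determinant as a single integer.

det is linear in row 0: changing M[0][0] by delta changes det by delta * cofactor(0,0).
Cofactor C_00 = (-1)^(0+0) * minor(0,0) = 0
Entry delta = 0 - 5 = -5
Det delta = -5 * 0 = 0
New det = -8 + 0 = -8

Answer: -8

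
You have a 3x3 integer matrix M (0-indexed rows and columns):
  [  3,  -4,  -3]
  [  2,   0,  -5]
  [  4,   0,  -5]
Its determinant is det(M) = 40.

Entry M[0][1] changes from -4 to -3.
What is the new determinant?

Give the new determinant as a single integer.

det is linear in row 0: changing M[0][1] by delta changes det by delta * cofactor(0,1).
Cofactor C_01 = (-1)^(0+1) * minor(0,1) = -10
Entry delta = -3 - -4 = 1
Det delta = 1 * -10 = -10
New det = 40 + -10 = 30

Answer: 30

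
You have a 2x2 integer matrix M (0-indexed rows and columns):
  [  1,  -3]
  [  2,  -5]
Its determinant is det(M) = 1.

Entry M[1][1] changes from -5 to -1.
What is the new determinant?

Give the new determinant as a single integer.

Answer: 5

Derivation:
det is linear in row 1: changing M[1][1] by delta changes det by delta * cofactor(1,1).
Cofactor C_11 = (-1)^(1+1) * minor(1,1) = 1
Entry delta = -1 - -5 = 4
Det delta = 4 * 1 = 4
New det = 1 + 4 = 5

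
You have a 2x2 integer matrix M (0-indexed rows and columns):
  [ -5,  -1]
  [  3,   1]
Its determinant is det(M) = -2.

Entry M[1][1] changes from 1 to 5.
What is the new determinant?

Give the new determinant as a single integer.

det is linear in row 1: changing M[1][1] by delta changes det by delta * cofactor(1,1).
Cofactor C_11 = (-1)^(1+1) * minor(1,1) = -5
Entry delta = 5 - 1 = 4
Det delta = 4 * -5 = -20
New det = -2 + -20 = -22

Answer: -22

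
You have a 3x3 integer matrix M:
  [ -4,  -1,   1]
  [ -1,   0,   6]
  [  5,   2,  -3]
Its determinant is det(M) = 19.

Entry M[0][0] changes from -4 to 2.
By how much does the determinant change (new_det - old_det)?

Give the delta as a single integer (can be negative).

Cofactor C_00 = -12
Entry delta = 2 - -4 = 6
Det delta = entry_delta * cofactor = 6 * -12 = -72

Answer: -72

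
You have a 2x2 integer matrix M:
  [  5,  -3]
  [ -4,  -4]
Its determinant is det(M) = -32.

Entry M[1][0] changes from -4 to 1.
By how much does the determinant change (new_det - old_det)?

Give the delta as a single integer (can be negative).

Cofactor C_10 = 3
Entry delta = 1 - -4 = 5
Det delta = entry_delta * cofactor = 5 * 3 = 15

Answer: 15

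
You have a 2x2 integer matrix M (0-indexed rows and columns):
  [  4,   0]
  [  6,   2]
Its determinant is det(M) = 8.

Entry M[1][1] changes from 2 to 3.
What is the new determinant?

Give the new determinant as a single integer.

Answer: 12

Derivation:
det is linear in row 1: changing M[1][1] by delta changes det by delta * cofactor(1,1).
Cofactor C_11 = (-1)^(1+1) * minor(1,1) = 4
Entry delta = 3 - 2 = 1
Det delta = 1 * 4 = 4
New det = 8 + 4 = 12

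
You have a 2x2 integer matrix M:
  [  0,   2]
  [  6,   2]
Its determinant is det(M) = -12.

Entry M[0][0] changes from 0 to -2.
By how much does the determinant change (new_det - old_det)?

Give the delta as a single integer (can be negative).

Answer: -4

Derivation:
Cofactor C_00 = 2
Entry delta = -2 - 0 = -2
Det delta = entry_delta * cofactor = -2 * 2 = -4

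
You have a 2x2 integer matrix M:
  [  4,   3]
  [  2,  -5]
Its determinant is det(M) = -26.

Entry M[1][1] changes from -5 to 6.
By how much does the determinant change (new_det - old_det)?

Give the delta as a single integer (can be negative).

Cofactor C_11 = 4
Entry delta = 6 - -5 = 11
Det delta = entry_delta * cofactor = 11 * 4 = 44

Answer: 44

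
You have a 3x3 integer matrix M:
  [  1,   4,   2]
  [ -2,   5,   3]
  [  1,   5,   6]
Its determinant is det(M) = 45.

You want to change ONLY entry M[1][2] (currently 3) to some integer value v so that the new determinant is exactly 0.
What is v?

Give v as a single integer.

Answer: 48

Derivation:
det is linear in entry M[1][2]: det = old_det + (v - 3) * C_12
Cofactor C_12 = -1
Want det = 0: 45 + (v - 3) * -1 = 0
  (v - 3) = -45 / -1 = 45
  v = 3 + (45) = 48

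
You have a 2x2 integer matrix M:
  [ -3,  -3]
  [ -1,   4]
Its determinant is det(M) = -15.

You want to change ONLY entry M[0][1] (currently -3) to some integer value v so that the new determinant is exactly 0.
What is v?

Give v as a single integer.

det is linear in entry M[0][1]: det = old_det + (v - -3) * C_01
Cofactor C_01 = 1
Want det = 0: -15 + (v - -3) * 1 = 0
  (v - -3) = 15 / 1 = 15
  v = -3 + (15) = 12

Answer: 12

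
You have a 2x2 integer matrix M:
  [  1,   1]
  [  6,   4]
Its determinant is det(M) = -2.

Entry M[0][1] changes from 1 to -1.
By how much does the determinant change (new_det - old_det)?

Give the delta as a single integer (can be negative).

Cofactor C_01 = -6
Entry delta = -1 - 1 = -2
Det delta = entry_delta * cofactor = -2 * -6 = 12

Answer: 12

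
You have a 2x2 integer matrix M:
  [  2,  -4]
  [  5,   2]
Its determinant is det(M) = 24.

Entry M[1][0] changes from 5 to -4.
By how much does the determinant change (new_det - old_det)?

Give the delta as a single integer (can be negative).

Answer: -36

Derivation:
Cofactor C_10 = 4
Entry delta = -4 - 5 = -9
Det delta = entry_delta * cofactor = -9 * 4 = -36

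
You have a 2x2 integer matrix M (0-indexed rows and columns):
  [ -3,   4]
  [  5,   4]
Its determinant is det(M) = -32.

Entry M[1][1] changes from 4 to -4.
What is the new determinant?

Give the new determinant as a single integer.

det is linear in row 1: changing M[1][1] by delta changes det by delta * cofactor(1,1).
Cofactor C_11 = (-1)^(1+1) * minor(1,1) = -3
Entry delta = -4 - 4 = -8
Det delta = -8 * -3 = 24
New det = -32 + 24 = -8

Answer: -8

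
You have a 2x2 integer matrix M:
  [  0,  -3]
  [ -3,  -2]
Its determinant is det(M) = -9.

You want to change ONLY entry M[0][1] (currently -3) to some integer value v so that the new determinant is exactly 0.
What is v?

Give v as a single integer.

det is linear in entry M[0][1]: det = old_det + (v - -3) * C_01
Cofactor C_01 = 3
Want det = 0: -9 + (v - -3) * 3 = 0
  (v - -3) = 9 / 3 = 3
  v = -3 + (3) = 0

Answer: 0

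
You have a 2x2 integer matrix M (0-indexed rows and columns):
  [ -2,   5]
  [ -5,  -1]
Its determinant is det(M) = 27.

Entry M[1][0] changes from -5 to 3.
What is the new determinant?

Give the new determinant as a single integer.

Answer: -13

Derivation:
det is linear in row 1: changing M[1][0] by delta changes det by delta * cofactor(1,0).
Cofactor C_10 = (-1)^(1+0) * minor(1,0) = -5
Entry delta = 3 - -5 = 8
Det delta = 8 * -5 = -40
New det = 27 + -40 = -13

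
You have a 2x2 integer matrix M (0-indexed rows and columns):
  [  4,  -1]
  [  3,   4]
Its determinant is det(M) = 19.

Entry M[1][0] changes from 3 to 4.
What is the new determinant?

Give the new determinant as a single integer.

det is linear in row 1: changing M[1][0] by delta changes det by delta * cofactor(1,0).
Cofactor C_10 = (-1)^(1+0) * minor(1,0) = 1
Entry delta = 4 - 3 = 1
Det delta = 1 * 1 = 1
New det = 19 + 1 = 20

Answer: 20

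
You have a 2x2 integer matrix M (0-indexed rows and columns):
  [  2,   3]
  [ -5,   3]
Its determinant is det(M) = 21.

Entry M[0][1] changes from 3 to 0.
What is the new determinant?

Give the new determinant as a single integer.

Answer: 6

Derivation:
det is linear in row 0: changing M[0][1] by delta changes det by delta * cofactor(0,1).
Cofactor C_01 = (-1)^(0+1) * minor(0,1) = 5
Entry delta = 0 - 3 = -3
Det delta = -3 * 5 = -15
New det = 21 + -15 = 6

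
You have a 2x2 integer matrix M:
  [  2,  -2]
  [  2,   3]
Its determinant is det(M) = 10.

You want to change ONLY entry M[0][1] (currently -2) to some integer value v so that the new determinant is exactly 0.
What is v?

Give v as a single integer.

det is linear in entry M[0][1]: det = old_det + (v - -2) * C_01
Cofactor C_01 = -2
Want det = 0: 10 + (v - -2) * -2 = 0
  (v - -2) = -10 / -2 = 5
  v = -2 + (5) = 3

Answer: 3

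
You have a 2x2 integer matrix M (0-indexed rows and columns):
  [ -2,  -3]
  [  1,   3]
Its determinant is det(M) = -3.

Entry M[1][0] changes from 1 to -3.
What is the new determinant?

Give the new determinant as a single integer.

Answer: -15

Derivation:
det is linear in row 1: changing M[1][0] by delta changes det by delta * cofactor(1,0).
Cofactor C_10 = (-1)^(1+0) * minor(1,0) = 3
Entry delta = -3 - 1 = -4
Det delta = -4 * 3 = -12
New det = -3 + -12 = -15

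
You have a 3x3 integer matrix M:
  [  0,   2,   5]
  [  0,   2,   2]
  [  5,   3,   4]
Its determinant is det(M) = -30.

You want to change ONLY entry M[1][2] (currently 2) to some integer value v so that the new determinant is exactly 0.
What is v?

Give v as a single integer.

det is linear in entry M[1][2]: det = old_det + (v - 2) * C_12
Cofactor C_12 = 10
Want det = 0: -30 + (v - 2) * 10 = 0
  (v - 2) = 30 / 10 = 3
  v = 2 + (3) = 5

Answer: 5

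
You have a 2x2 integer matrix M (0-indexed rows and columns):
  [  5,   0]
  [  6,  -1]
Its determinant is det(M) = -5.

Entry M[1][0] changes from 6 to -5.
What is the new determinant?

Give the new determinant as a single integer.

det is linear in row 1: changing M[1][0] by delta changes det by delta * cofactor(1,0).
Cofactor C_10 = (-1)^(1+0) * minor(1,0) = 0
Entry delta = -5 - 6 = -11
Det delta = -11 * 0 = 0
New det = -5 + 0 = -5

Answer: -5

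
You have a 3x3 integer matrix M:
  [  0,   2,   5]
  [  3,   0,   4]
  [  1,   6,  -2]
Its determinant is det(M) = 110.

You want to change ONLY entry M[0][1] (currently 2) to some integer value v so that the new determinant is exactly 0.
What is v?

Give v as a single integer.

Answer: -9

Derivation:
det is linear in entry M[0][1]: det = old_det + (v - 2) * C_01
Cofactor C_01 = 10
Want det = 0: 110 + (v - 2) * 10 = 0
  (v - 2) = -110 / 10 = -11
  v = 2 + (-11) = -9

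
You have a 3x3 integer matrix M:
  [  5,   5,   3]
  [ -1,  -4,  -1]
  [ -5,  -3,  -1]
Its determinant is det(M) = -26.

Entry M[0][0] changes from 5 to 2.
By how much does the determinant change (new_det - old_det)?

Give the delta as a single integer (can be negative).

Cofactor C_00 = 1
Entry delta = 2 - 5 = -3
Det delta = entry_delta * cofactor = -3 * 1 = -3

Answer: -3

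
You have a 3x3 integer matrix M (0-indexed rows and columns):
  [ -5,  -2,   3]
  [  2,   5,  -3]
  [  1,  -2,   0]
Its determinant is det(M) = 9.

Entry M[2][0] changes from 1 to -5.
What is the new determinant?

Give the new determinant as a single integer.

Answer: 63

Derivation:
det is linear in row 2: changing M[2][0] by delta changes det by delta * cofactor(2,0).
Cofactor C_20 = (-1)^(2+0) * minor(2,0) = -9
Entry delta = -5 - 1 = -6
Det delta = -6 * -9 = 54
New det = 9 + 54 = 63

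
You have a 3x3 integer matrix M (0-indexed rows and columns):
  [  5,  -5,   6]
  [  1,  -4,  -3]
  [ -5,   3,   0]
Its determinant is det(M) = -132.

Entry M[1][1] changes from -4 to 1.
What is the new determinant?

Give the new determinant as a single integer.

det is linear in row 1: changing M[1][1] by delta changes det by delta * cofactor(1,1).
Cofactor C_11 = (-1)^(1+1) * minor(1,1) = 30
Entry delta = 1 - -4 = 5
Det delta = 5 * 30 = 150
New det = -132 + 150 = 18

Answer: 18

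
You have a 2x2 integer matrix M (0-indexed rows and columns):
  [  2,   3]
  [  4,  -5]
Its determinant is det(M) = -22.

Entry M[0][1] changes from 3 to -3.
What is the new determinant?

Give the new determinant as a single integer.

det is linear in row 0: changing M[0][1] by delta changes det by delta * cofactor(0,1).
Cofactor C_01 = (-1)^(0+1) * minor(0,1) = -4
Entry delta = -3 - 3 = -6
Det delta = -6 * -4 = 24
New det = -22 + 24 = 2

Answer: 2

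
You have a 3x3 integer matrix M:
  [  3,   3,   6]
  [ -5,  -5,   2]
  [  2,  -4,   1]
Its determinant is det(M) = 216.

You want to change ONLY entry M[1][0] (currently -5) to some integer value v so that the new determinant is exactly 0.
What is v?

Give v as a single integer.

det is linear in entry M[1][0]: det = old_det + (v - -5) * C_10
Cofactor C_10 = -27
Want det = 0: 216 + (v - -5) * -27 = 0
  (v - -5) = -216 / -27 = 8
  v = -5 + (8) = 3

Answer: 3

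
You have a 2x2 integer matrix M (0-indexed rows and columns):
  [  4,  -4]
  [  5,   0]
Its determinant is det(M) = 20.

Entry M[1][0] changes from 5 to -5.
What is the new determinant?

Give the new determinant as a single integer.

Answer: -20

Derivation:
det is linear in row 1: changing M[1][0] by delta changes det by delta * cofactor(1,0).
Cofactor C_10 = (-1)^(1+0) * minor(1,0) = 4
Entry delta = -5 - 5 = -10
Det delta = -10 * 4 = -40
New det = 20 + -40 = -20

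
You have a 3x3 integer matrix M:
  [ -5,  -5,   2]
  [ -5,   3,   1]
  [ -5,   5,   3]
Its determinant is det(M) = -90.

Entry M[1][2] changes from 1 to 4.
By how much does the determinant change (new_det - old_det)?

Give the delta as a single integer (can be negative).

Answer: 150

Derivation:
Cofactor C_12 = 50
Entry delta = 4 - 1 = 3
Det delta = entry_delta * cofactor = 3 * 50 = 150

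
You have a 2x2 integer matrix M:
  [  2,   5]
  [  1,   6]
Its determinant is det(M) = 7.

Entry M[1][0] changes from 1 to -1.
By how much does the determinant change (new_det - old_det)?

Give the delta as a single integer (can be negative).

Cofactor C_10 = -5
Entry delta = -1 - 1 = -2
Det delta = entry_delta * cofactor = -2 * -5 = 10

Answer: 10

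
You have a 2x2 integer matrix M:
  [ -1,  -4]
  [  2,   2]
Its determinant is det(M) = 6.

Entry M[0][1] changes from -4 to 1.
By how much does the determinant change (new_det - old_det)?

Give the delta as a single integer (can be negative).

Answer: -10

Derivation:
Cofactor C_01 = -2
Entry delta = 1 - -4 = 5
Det delta = entry_delta * cofactor = 5 * -2 = -10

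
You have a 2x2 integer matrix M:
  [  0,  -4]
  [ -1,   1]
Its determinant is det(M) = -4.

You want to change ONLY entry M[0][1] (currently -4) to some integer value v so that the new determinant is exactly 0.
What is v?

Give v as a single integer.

det is linear in entry M[0][1]: det = old_det + (v - -4) * C_01
Cofactor C_01 = 1
Want det = 0: -4 + (v - -4) * 1 = 0
  (v - -4) = 4 / 1 = 4
  v = -4 + (4) = 0

Answer: 0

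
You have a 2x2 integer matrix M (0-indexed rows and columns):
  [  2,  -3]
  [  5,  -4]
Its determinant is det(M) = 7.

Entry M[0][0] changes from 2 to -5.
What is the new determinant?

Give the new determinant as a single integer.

Answer: 35

Derivation:
det is linear in row 0: changing M[0][0] by delta changes det by delta * cofactor(0,0).
Cofactor C_00 = (-1)^(0+0) * minor(0,0) = -4
Entry delta = -5 - 2 = -7
Det delta = -7 * -4 = 28
New det = 7 + 28 = 35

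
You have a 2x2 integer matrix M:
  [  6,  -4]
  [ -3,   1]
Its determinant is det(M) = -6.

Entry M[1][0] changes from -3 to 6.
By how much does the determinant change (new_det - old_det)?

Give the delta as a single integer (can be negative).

Cofactor C_10 = 4
Entry delta = 6 - -3 = 9
Det delta = entry_delta * cofactor = 9 * 4 = 36

Answer: 36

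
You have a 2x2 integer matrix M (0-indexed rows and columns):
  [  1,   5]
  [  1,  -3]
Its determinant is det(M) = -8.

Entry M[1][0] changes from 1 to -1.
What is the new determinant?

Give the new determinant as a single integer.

det is linear in row 1: changing M[1][0] by delta changes det by delta * cofactor(1,0).
Cofactor C_10 = (-1)^(1+0) * minor(1,0) = -5
Entry delta = -1 - 1 = -2
Det delta = -2 * -5 = 10
New det = -8 + 10 = 2

Answer: 2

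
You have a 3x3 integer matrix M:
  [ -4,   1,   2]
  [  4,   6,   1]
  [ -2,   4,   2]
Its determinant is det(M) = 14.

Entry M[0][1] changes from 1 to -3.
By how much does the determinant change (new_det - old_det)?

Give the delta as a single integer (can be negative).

Cofactor C_01 = -10
Entry delta = -3 - 1 = -4
Det delta = entry_delta * cofactor = -4 * -10 = 40

Answer: 40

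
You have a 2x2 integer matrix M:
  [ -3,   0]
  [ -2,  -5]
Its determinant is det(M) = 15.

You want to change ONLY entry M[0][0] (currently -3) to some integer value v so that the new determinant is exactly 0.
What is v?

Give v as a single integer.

det is linear in entry M[0][0]: det = old_det + (v - -3) * C_00
Cofactor C_00 = -5
Want det = 0: 15 + (v - -3) * -5 = 0
  (v - -3) = -15 / -5 = 3
  v = -3 + (3) = 0

Answer: 0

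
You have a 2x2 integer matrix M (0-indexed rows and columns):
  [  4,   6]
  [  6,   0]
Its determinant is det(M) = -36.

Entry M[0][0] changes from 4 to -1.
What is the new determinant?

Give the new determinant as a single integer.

det is linear in row 0: changing M[0][0] by delta changes det by delta * cofactor(0,0).
Cofactor C_00 = (-1)^(0+0) * minor(0,0) = 0
Entry delta = -1 - 4 = -5
Det delta = -5 * 0 = 0
New det = -36 + 0 = -36

Answer: -36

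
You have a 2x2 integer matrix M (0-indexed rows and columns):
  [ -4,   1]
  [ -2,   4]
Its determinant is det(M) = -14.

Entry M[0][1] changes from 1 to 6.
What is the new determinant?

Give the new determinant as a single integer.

Answer: -4

Derivation:
det is linear in row 0: changing M[0][1] by delta changes det by delta * cofactor(0,1).
Cofactor C_01 = (-1)^(0+1) * minor(0,1) = 2
Entry delta = 6 - 1 = 5
Det delta = 5 * 2 = 10
New det = -14 + 10 = -4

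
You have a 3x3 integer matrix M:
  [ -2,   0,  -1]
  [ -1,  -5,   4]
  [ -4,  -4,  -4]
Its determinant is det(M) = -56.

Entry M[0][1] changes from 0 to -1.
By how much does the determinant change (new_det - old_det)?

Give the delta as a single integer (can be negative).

Cofactor C_01 = -20
Entry delta = -1 - 0 = -1
Det delta = entry_delta * cofactor = -1 * -20 = 20

Answer: 20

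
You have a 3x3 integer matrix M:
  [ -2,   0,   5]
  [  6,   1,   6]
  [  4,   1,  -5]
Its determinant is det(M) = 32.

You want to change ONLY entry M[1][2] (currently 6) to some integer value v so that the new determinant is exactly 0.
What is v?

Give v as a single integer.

det is linear in entry M[1][2]: det = old_det + (v - 6) * C_12
Cofactor C_12 = 2
Want det = 0: 32 + (v - 6) * 2 = 0
  (v - 6) = -32 / 2 = -16
  v = 6 + (-16) = -10

Answer: -10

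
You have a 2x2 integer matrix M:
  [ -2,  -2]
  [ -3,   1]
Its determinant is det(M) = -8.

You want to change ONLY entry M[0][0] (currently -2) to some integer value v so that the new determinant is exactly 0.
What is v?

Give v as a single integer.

det is linear in entry M[0][0]: det = old_det + (v - -2) * C_00
Cofactor C_00 = 1
Want det = 0: -8 + (v - -2) * 1 = 0
  (v - -2) = 8 / 1 = 8
  v = -2 + (8) = 6

Answer: 6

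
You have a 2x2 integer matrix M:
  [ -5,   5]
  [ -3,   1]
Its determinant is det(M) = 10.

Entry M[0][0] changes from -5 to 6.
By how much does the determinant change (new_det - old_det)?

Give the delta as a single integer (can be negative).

Cofactor C_00 = 1
Entry delta = 6 - -5 = 11
Det delta = entry_delta * cofactor = 11 * 1 = 11

Answer: 11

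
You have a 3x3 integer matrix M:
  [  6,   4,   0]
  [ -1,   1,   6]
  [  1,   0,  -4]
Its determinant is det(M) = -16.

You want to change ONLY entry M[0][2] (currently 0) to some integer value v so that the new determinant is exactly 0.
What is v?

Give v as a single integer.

Answer: -16

Derivation:
det is linear in entry M[0][2]: det = old_det + (v - 0) * C_02
Cofactor C_02 = -1
Want det = 0: -16 + (v - 0) * -1 = 0
  (v - 0) = 16 / -1 = -16
  v = 0 + (-16) = -16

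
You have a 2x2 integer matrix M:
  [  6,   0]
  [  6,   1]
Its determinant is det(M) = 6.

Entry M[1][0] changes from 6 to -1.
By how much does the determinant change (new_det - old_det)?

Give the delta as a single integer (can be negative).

Cofactor C_10 = 0
Entry delta = -1 - 6 = -7
Det delta = entry_delta * cofactor = -7 * 0 = 0

Answer: 0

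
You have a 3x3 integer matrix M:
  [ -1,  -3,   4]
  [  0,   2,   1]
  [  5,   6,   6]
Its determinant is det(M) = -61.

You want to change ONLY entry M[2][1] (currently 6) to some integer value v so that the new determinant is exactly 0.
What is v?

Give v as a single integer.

det is linear in entry M[2][1]: det = old_det + (v - 6) * C_21
Cofactor C_21 = 1
Want det = 0: -61 + (v - 6) * 1 = 0
  (v - 6) = 61 / 1 = 61
  v = 6 + (61) = 67

Answer: 67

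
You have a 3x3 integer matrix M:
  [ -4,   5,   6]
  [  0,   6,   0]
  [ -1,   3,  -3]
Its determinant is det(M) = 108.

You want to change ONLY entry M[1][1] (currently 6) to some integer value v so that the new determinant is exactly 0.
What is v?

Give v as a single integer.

Answer: 0

Derivation:
det is linear in entry M[1][1]: det = old_det + (v - 6) * C_11
Cofactor C_11 = 18
Want det = 0: 108 + (v - 6) * 18 = 0
  (v - 6) = -108 / 18 = -6
  v = 6 + (-6) = 0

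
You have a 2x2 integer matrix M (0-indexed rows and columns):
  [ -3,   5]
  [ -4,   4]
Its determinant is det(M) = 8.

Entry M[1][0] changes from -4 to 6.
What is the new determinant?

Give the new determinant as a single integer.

Answer: -42

Derivation:
det is linear in row 1: changing M[1][0] by delta changes det by delta * cofactor(1,0).
Cofactor C_10 = (-1)^(1+0) * minor(1,0) = -5
Entry delta = 6 - -4 = 10
Det delta = 10 * -5 = -50
New det = 8 + -50 = -42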